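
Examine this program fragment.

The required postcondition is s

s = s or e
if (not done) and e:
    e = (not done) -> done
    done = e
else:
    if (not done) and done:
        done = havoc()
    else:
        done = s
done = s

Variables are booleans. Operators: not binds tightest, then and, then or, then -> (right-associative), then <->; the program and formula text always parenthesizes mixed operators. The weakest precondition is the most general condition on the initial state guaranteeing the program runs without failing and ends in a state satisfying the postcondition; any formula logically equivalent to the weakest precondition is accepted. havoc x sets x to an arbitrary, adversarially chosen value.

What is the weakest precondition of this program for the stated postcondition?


Working backward. After the program, s must hold.
Before done := s: s
Then branch requires s; else branch requires s.
Before the if: (((not done) and e) -> s) and ((not ((not done) and e)) -> s)
Before s := s or e: (((not done) and e) -> (s or e)) and ((not ((not done) and e)) -> (s or e))
Answer: WP = (((not done) and e) -> (s or e)) and ((not ((not done) and e)) -> (s or e))


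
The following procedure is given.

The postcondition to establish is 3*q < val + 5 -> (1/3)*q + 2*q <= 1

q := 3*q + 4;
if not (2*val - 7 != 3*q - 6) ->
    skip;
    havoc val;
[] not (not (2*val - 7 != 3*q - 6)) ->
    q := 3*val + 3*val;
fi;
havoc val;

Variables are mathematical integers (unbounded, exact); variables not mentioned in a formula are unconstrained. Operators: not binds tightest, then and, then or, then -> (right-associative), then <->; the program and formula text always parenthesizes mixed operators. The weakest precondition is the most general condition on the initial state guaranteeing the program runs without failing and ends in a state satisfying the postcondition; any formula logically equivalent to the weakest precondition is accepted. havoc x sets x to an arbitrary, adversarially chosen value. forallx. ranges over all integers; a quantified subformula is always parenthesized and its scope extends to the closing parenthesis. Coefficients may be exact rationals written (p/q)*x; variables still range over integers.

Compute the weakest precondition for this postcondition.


Working backward. After the program, the postcondition 3*q < val + 5 -> (1/3)*q + 2*q <= 1 must hold; in canonical form it is 3*q < val + 5 -> (7/3)*q <= 1.
Before havoc val: forall val_1. (3*q < val_1 + 5 -> (7/3)*q <= 1)
Then branch requires forall val_1. (3*q < val_1 + 5 -> (7/3)*q <= 1); else branch requires forall val_1. (18*val < val_1 + 5 -> 14*val <= 1).
Before the if: ((not (2*val != 3*q + 1)) -> (forall val_1. (3*q < val_1 + 5 -> (7/3)*q <= 1))) and (2*val != 3*q + 1 -> (forall val_1. (18*val < val_1 + 5 -> 14*val <= 1)))
Before q := 3*q + 4: ((not (2*val != 9*q + 13)) -> (forall val_1. (9*q < val_1 - 7 -> 7*q <= -25/3))) and (2*val != 9*q + 13 -> (forall val_1. (18*val < val_1 + 5 -> 14*val <= 1)))
Answer: WP = ((not (2*val != 9*q + 13)) -> (forall val_1. (9*q < val_1 - 7 -> 7*q <= -25/3))) and (2*val != 9*q + 13 -> (forall val_1. (18*val < val_1 + 5 -> 14*val <= 1)))


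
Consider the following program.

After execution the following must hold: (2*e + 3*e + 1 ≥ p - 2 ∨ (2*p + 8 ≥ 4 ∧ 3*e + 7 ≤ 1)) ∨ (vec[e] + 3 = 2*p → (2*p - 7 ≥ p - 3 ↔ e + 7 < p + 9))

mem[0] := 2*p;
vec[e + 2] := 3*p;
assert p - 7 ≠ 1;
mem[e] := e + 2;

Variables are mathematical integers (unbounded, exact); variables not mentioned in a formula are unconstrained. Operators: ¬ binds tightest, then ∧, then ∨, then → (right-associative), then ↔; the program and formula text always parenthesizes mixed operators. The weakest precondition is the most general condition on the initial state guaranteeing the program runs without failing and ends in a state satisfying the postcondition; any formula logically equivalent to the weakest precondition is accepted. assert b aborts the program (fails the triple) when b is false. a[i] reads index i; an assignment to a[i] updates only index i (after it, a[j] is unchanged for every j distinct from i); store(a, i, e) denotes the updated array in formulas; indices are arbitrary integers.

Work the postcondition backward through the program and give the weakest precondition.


Working backward. After the program, the postcondition (2*e + 3*e + 1 ≥ p - 2 ∨ (2*p + 8 ≥ 4 ∧ 3*e + 7 ≤ 1)) ∨ (vec[e] + 3 = 2*p → (2*p - 7 ≥ p - 3 ↔ e + 7 < p + 9)) must hold; in canonical form it is 5*e ≥ p - 3 ∨ (2*p ≥ -4 ∧ 3*e ≤ -6) ∨ (vec[e] = 2*p - 3 → (p ≥ 4 ↔ e < p + 2)).
Before mem[e] := e + 2: 5*e ≥ p - 3 ∨ (2*p ≥ -4 ∧ 3*e ≤ -6) ∨ (vec[e] = 2*p - 3 → (p ≥ 4 ↔ e < p + 2))
Before assert p - 7 ≠ 1: p ≠ 8 ∧ (5*e ≥ p - 3 ∨ (2*p ≥ -4 ∧ 3*e ≤ -6) ∨ (vec[e] = 2*p - 3 → (p ≥ 4 ↔ e < p + 2)))
Before vec[e + 2] := 3*p: p ≠ 8 ∧ (5*e ≥ p - 3 ∨ (2*p ≥ -4 ∧ 3*e ≤ -6) ∨ (store(vec, e + 2, 3*p)[e] = 2*p - 3 → (p ≥ 4 ↔ e < p + 2)))
Before mem[0] := 2*p: p ≠ 8 ∧ (5*e ≥ p - 3 ∨ (2*p ≥ -4 ∧ 3*e ≤ -6) ∨ (store(vec, e + 2, 3*p)[e] = 2*p - 3 → (p ≥ 4 ↔ e < p + 2)))
Answer: WP = p ≠ 8 ∧ (5*e ≥ p - 3 ∨ (2*p ≥ -4 ∧ 3*e ≤ -6) ∨ (store(vec, e + 2, 3*p)[e] = 2*p - 3 → (p ≥ 4 ↔ e < p + 2)))


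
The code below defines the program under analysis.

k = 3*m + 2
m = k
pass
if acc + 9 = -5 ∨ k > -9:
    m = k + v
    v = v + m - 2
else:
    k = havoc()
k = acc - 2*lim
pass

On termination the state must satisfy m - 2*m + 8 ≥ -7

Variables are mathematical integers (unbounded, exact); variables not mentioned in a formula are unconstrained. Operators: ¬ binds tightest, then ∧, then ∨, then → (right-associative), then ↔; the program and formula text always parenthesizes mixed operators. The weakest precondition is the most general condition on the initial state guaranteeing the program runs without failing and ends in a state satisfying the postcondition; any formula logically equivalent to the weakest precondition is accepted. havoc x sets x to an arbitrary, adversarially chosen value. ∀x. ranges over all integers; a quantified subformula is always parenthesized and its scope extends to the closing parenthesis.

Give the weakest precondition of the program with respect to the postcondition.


Working backward. After the program, the postcondition m - 2*m + 8 ≥ -7 must hold; in canonical form it is m ≤ 15.
Before skip: m ≤ 15
Before k := acc - 2*lim: m ≤ 15
Then branch requires k + v ≤ 15; else branch requires m ≤ 15.
Before the if: ((acc = -14 ∨ k > -9) → k + v ≤ 15) ∧ ((¬(acc = -14 ∨ k > -9)) → m ≤ 15)
Before skip: ((acc = -14 ∨ k > -9) → k + v ≤ 15) ∧ ((¬(acc = -14 ∨ k > -9)) → m ≤ 15)
Before m := k: ((acc = -14 ∨ k > -9) → k + v ≤ 15) ∧ ((¬(acc = -14 ∨ k > -9)) → k ≤ 15)
Before k := 3*m + 2: ((acc = -14 ∨ 3*m > -11) → 3*m + v ≤ 13) ∧ ((¬(acc = -14 ∨ 3*m > -11)) → 3*m ≤ 13)
Answer: WP = ((acc = -14 ∨ 3*m > -11) → 3*m + v ≤ 13) ∧ ((¬(acc = -14 ∨ 3*m > -11)) → 3*m ≤ 13)


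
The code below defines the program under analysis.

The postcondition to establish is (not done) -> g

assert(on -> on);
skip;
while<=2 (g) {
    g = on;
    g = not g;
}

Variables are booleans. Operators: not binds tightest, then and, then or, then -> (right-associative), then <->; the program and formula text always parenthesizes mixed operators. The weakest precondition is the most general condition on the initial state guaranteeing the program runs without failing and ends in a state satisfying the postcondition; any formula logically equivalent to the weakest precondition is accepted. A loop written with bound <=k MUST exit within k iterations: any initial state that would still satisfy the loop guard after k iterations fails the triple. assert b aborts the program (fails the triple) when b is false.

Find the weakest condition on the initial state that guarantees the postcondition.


Working backward. After the program, (not done) -> g must hold.
Before the loop (bound <=2), unroll the exhaustion recursion (WP_0 = exit-now case; WP_j = one more guarded iteration, up to j = 2):
  WP_0: (not g) and ((not done) -> g)
  WP_1: (g -> (on and ((not done) -> (not on)))) and ((not g) -> ((not done) -> g))
  WP_2: (g -> (((not on) -> (on and ((not done) -> (not on)))) and (on -> ((not done) -> (not on))))) and ((not g) -> ((not done) -> g))
So before the loop: (g -> (((not on) -> (on and ((not done) -> (not on)))) and (on -> ((not done) -> (not on))))) and ((not g) -> ((not done) -> g))
Before skip: (g -> (((not on) -> (on and ((not done) -> (not on)))) and (on -> ((not done) -> (not on))))) and ((not g) -> ((not done) -> g))
Before assert on -> on: (g -> (((not on) -> (on and ((not done) -> (not on)))) and (on -> ((not done) -> (not on))))) and ((not g) -> ((not done) -> g))
Answer: WP = (g -> (((not on) -> (on and ((not done) -> (not on)))) and (on -> ((not done) -> (not on))))) and ((not g) -> ((not done) -> g))


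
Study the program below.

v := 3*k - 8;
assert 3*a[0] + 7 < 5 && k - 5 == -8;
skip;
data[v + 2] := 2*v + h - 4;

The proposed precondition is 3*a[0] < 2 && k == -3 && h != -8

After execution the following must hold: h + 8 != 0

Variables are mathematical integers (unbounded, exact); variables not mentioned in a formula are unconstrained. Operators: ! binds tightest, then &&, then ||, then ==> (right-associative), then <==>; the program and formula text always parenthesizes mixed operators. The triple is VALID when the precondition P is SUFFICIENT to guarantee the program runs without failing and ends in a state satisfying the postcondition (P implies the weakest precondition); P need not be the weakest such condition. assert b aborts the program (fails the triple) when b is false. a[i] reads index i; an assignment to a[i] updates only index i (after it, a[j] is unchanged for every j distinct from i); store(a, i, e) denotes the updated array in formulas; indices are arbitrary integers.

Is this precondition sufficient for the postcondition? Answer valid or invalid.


Working backward. After the program, the postcondition h + 8 != 0 must hold; in canonical form it is h != -8.
Before data[v + 2] := 2*v + h - 4: h != -8
Before skip: h != -8
Before assert 3*a[0] + 7 < 5 && k - 5 == -8: 3*a[0] < -2 && k == -3 && h != -8
Before v := 3*k - 8: 3*a[0] < -2 && k == -3 && h != -8
The weakest precondition is 3*a[0] < -2 && k == -3 && h != -8.
Check whether 3*a[0] < 2 && k == -3 && h != -8 implies it.
Countermodel: at the initial state a = {[0] = 0, elsewhere 0}, h = -7, k = -3, the precondition holds but the weakest precondition fails.
Answer: invalid


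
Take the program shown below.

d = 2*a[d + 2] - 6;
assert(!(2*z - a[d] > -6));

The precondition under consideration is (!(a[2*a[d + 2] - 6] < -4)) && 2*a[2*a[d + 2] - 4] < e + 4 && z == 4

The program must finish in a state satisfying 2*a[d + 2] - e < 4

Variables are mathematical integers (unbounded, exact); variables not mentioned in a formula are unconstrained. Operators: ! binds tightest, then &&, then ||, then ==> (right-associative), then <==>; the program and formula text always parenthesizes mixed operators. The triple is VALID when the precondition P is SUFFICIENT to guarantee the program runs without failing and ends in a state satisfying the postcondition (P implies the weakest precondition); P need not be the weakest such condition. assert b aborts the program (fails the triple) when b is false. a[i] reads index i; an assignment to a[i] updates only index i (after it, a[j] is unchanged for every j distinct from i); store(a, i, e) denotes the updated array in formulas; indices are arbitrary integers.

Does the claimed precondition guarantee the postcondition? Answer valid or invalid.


Working backward. After the program, the postcondition 2*a[d + 2] - e < 4 must hold; in canonical form it is 2*a[d + 2] < e + 4.
Before assert !(2*z - a[d] > -6): (!(2*z > a[d] - 6)) && 2*a[d + 2] < e + 4
Before d := 2*a[d + 2] - 6: (!(2*z > a[2*a[d + 2] - 6] - 6)) && 2*a[2*a[d + 2] - 4] < e + 4
The weakest precondition is (!(2*z > a[2*a[d + 2] - 6] - 6)) && 2*a[2*a[d + 2] - 4] < e + 4.
Check whether (!(a[2*a[d + 2] - 6] < -4)) && 2*a[2*a[d + 2] - 4] < e + 4 && z == 4 implies it.
Countermodel: at the initial state a = {[-6] = 12, [-4] = 0, [2] = 0, elsewhere 0}, d = 0, e = -3, z = 4, the precondition holds but the weakest precondition fails.
Answer: invalid


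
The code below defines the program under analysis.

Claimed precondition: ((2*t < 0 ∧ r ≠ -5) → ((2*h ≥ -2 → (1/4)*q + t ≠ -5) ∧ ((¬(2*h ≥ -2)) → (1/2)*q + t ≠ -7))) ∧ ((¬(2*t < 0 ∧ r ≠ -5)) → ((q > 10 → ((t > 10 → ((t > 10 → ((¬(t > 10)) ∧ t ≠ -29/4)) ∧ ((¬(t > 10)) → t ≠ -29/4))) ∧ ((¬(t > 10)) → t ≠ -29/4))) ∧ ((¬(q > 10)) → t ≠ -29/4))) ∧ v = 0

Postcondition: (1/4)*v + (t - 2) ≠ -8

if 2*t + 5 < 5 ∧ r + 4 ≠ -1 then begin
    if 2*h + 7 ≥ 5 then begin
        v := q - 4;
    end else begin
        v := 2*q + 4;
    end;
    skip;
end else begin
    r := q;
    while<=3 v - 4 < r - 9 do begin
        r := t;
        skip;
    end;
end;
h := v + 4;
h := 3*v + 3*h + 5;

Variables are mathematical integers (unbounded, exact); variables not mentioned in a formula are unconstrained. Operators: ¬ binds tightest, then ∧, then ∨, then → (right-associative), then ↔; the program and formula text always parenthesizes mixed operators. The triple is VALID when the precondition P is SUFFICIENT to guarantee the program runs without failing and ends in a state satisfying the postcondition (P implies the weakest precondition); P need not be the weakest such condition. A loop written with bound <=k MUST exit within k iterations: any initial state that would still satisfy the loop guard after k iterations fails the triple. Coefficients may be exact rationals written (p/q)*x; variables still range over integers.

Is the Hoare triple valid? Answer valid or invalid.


Working backward. After the program, the postcondition (1/4)*v + (t - 2) ≠ -8 must hold; in canonical form it is t + (1/4)*v ≠ -6.
Before h := 3*v + 3*h + 5: t + (1/4)*v ≠ -6
Before h := v + 4: t + (1/4)*v ≠ -6
Then branch requires (2*h ≥ -2 → (1/4)*q + t ≠ -5) ∧ ((¬(2*h ≥ -2)) → (1/2)*q + t ≠ -7); else branch requires (v < q - 5 → ((v < t - 5 → ((v < t - 5 → ((¬(v < t - 5)) ∧ t + (1/4)*v ≠ -6)) ∧ ((¬(v < t - 5)) → t + (1/4)*v ≠ -6))) ∧ ((¬(v < t - 5)) → t + (1/4)*v ≠ -6))) ∧ ((¬(v < q - 5)) → t + (1/4)*v ≠ -6).
Before the if: ((2*t < 0 ∧ r ≠ -5) → ((2*h ≥ -2 → (1/4)*q + t ≠ -5) ∧ ((¬(2*h ≥ -2)) → (1/2)*q + t ≠ -7))) ∧ ((¬(2*t < 0 ∧ r ≠ -5)) → ((v < q - 5 → ((v < t - 5 → ((v < t - 5 → ((¬(v < t - 5)) ∧ t + (1/4)*v ≠ -6)) ∧ ((¬(v < t - 5)) → t + (1/4)*v ≠ -6))) ∧ ((¬(v < t - 5)) → t + (1/4)*v ≠ -6))) ∧ ((¬(v < q - 5)) → t + (1/4)*v ≠ -6)))
The weakest precondition is ((2*t < 0 ∧ r ≠ -5) → ((2*h ≥ -2 → (1/4)*q + t ≠ -5) ∧ ((¬(2*h ≥ -2)) → (1/2)*q + t ≠ -7))) ∧ ((¬(2*t < 0 ∧ r ≠ -5)) → ((v < q - 5 → ((v < t - 5 → ((v < t - 5 → ((¬(v < t - 5)) ∧ t + (1/4)*v ≠ -6)) ∧ ((¬(v < t - 5)) → t + (1/4)*v ≠ -6))) ∧ ((¬(v < t - 5)) → t + (1/4)*v ≠ -6))) ∧ ((¬(v < q - 5)) → t + (1/4)*v ≠ -6))).
Check whether ((2*t < 0 ∧ r ≠ -5) → ((2*h ≥ -2 → (1/4)*q + t ≠ -5) ∧ ((¬(2*h ≥ -2)) → (1/2)*q + t ≠ -7))) ∧ ((¬(2*t < 0 ∧ r ≠ -5)) → ((q > 10 → ((t > 10 → ((t > 10 → ((¬(t > 10)) ∧ t ≠ -29/4)) ∧ ((¬(t > 10)) → t ≠ -29/4))) ∧ ((¬(t > 10)) → t ≠ -29/4))) ∧ ((¬(q > 10)) → t ≠ -29/4))) ∧ v = 0 implies it.
Countermodel: at the initial state h = -2, q = 11, r = -5, t = -6, v = 0, the precondition holds but the weakest precondition fails.
Answer: invalid


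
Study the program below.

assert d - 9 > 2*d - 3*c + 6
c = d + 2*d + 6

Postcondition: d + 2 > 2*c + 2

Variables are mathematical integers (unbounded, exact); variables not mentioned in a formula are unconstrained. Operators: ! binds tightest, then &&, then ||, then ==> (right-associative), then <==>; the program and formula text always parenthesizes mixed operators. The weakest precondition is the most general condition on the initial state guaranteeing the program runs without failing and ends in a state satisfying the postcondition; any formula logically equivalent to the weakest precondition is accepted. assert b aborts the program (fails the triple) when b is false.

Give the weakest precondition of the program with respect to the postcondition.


Working backward. After the program, the postcondition d + 2 > 2*c + 2 must hold; in canonical form it is d > 2*c.
Before c := d + 2*d + 6: 5*d < -12
Before assert d - 9 > 2*d - 3*c + 6: 3*c > d + 15 && 5*d < -12
Answer: WP = 3*c > d + 15 && 5*d < -12


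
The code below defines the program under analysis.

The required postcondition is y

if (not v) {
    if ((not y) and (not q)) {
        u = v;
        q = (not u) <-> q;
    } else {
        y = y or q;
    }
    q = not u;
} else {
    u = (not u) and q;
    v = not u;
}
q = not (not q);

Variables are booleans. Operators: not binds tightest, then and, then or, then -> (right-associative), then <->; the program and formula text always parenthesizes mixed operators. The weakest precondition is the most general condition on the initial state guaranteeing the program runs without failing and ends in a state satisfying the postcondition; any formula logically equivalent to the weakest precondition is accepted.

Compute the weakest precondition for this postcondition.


Working backward. After the program, y must hold.
Before q := not (not q): y
Then branch requires (((not y) and (not q)) -> y) and ((not ((not y) and (not q))) -> (y or q)); else branch requires y.
Before the if: ((not v) -> ((((not y) and (not q)) -> y) and ((not ((not y) and (not q))) -> (y or q)))) and (v -> y)
Answer: WP = ((not v) -> ((((not y) and (not q)) -> y) and ((not ((not y) and (not q))) -> (y or q)))) and (v -> y)


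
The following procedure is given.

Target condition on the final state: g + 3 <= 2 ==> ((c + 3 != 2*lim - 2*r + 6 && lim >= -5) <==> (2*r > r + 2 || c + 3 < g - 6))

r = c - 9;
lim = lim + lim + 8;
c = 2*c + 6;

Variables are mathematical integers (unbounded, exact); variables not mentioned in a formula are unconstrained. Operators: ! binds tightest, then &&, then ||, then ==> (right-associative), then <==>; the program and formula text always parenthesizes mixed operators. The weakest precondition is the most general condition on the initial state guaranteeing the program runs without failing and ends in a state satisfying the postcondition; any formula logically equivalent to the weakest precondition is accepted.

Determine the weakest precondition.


Working backward. After the program, the postcondition g + 3 <= 2 ==> ((c + 3 != 2*lim - 2*r + 6 && lim >= -5) <==> (2*r > r + 2 || c + 3 < g - 6)) must hold; in canonical form it is g <= -1 ==> ((c + 2*r != 2*lim + 3 && lim >= -5) <==> (r > 2 || c < g - 9)).
Before c := 2*c + 6: g <= -1 ==> ((2*c + 2*r != 2*lim - 3 && lim >= -5) <==> (r > 2 || 2*c < g - 15))
Before lim := lim + lim + 8: g <= -1 ==> ((2*c + 2*r != 4*lim + 13 && 2*lim >= -13) <==> (r > 2 || 2*c < g - 15))
Before r := c - 9: g <= -1 ==> ((4*c != 4*lim + 31 && 2*lim >= -13) <==> (c > 11 || 2*c < g - 15))
Answer: WP = g <= -1 ==> ((4*c != 4*lim + 31 && 2*lim >= -13) <==> (c > 11 || 2*c < g - 15))


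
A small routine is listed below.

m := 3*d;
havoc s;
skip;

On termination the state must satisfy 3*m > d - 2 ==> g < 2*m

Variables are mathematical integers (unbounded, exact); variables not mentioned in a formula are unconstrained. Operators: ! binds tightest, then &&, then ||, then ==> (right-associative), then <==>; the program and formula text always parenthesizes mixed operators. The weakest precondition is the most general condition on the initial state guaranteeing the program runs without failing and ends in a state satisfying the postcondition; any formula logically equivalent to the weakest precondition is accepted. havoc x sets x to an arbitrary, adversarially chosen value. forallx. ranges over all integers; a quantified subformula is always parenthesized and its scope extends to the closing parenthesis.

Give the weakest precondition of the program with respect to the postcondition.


Working backward. After the program, 3*m > d - 2 ==> g < 2*m must hold.
Before skip: 3*m > d - 2 ==> g < 2*m
Before havoc s: 3*m > d - 2 ==> g < 2*m
Before m := 3*d: 8*d > -2 ==> g < 6*d
Answer: WP = 8*d > -2 ==> g < 6*d


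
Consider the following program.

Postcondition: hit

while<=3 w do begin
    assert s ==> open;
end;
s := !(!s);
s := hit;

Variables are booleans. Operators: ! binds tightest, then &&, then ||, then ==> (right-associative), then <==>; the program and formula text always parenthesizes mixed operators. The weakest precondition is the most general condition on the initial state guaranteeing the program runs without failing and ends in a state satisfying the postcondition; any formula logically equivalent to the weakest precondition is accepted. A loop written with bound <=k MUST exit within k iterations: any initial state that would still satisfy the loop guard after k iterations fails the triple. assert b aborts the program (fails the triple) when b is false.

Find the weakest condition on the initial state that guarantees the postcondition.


Working backward. After the program, hit must hold.
Before s := hit: hit
Before s := !(!s): hit
Before the loop (bound <=3), unroll the exhaustion recursion (WP_0 = exit-now case; WP_j = one more guarded iteration, up to j = 3):
  WP_0: (!w) && hit
  WP_1: (w ==> ((s ==> open) && (!w) && hit)) && ((!w) ==> hit)
  WP_2: (w ==> ((s ==> open) && (w ==> ((s ==> open) && (!w) && hit)) && ((!w) ==> hit))) && ((!w) ==> hit)
  WP_3: (w ==> ((s ==> open) && (w ==> ((s ==> open) && (w ==> ((s ==> open) && (!w) && hit)) && ((!w) ==> hit))) && ((!w) ==> hit))) && ((!w) ==> hit)
So before the loop: (w ==> ((s ==> open) && (w ==> ((s ==> open) && (w ==> ((s ==> open) && (!w) && hit)) && ((!w) ==> hit))) && ((!w) ==> hit))) && ((!w) ==> hit)
Answer: WP = (w ==> ((s ==> open) && (w ==> ((s ==> open) && (w ==> ((s ==> open) && (!w) && hit)) && ((!w) ==> hit))) && ((!w) ==> hit))) && ((!w) ==> hit)


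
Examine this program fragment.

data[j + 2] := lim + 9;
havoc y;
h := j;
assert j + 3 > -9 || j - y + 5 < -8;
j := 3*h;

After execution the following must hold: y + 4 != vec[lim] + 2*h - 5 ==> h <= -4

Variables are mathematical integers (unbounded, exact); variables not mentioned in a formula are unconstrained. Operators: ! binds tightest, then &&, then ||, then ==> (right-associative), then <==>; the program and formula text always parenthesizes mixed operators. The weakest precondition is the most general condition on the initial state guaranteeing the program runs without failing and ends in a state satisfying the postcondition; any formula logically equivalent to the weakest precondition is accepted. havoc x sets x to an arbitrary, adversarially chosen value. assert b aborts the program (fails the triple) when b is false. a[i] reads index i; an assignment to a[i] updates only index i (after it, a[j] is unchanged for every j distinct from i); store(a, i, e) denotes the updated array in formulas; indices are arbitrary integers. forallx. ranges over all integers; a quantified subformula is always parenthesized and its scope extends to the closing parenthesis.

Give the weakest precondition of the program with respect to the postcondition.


Working backward. After the program, the postcondition y + 4 != vec[lim] + 2*h - 5 ==> h <= -4 must hold; in canonical form it is y != vec[lim] + 2*h - 9 ==> h <= -4.
Before j := 3*h: y != vec[lim] + 2*h - 9 ==> h <= -4
Before assert j + 3 > -9 || j - y + 5 < -8: (j > -12 || j < y - 13) && (y != vec[lim] + 2*h - 9 ==> h <= -4)
Before h := j: (j > -12 || j < y - 13) && (y != vec[lim] + 2*j - 9 ==> j <= -4)
Before havoc y: forall y_1. ((j > -12 || j < y_1 - 13) && (y_1 != vec[lim] + 2*j - 9 ==> j <= -4))
Before data[j + 2] := lim + 9: forall y_1. ((j > -12 || j < y_1 - 13) && (y_1 != vec[lim] + 2*j - 9 ==> j <= -4))
Answer: WP = forall y_1. ((j > -12 || j < y_1 - 13) && (y_1 != vec[lim] + 2*j - 9 ==> j <= -4))


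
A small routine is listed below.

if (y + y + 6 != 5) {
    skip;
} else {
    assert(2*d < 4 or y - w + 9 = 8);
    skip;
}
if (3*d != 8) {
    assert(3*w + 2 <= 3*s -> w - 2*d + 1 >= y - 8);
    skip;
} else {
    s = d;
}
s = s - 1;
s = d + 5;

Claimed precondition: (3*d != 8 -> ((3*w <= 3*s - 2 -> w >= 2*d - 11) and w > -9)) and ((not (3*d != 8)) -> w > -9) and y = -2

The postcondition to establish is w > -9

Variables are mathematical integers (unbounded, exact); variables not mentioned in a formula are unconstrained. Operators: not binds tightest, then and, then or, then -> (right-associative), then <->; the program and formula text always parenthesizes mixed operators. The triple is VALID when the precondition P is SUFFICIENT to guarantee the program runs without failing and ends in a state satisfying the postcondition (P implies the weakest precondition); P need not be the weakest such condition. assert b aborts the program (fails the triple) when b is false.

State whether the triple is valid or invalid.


Working backward. After the program, w > -9 must hold.
Before s := d + 5: w > -9
Before s := s - 1: w > -9
Then branch requires (3*w <= 3*s - 2 -> w >= 2*d + y - 9) and w > -9; else branch requires w > -9.
Before the if: (3*d != 8 -> ((3*w <= 3*s - 2 -> w >= 2*d + y - 9) and w > -9)) and ((not (3*d != 8)) -> w > -9)
Then branch requires (3*d != 8 -> ((3*w <= 3*s - 2 -> w >= 2*d + y - 9) and w > -9)) and ((not (3*d != 8)) -> w > -9); else branch requires (2*d < 4 or y = w - 1) and (3*d != 8 -> ((3*w <= 3*s - 2 -> w >= 2*d + y - 9) and w > -9)) and ((not (3*d != 8)) -> w > -9).
Before the if: (2*y != -1 -> ((3*d != 8 -> ((3*w <= 3*s - 2 -> w >= 2*d + y - 9) and w > -9)) and ((not (3*d != 8)) -> w > -9))) and ((not (2*y != -1)) -> ((2*d < 4 or y = w - 1) and (3*d != 8 -> ((3*w <= 3*s - 2 -> w >= 2*d + y - 9) and w > -9)) and ((not (3*d != 8)) -> w > -9)))
The weakest precondition is (2*y != -1 -> ((3*d != 8 -> ((3*w <= 3*s - 2 -> w >= 2*d + y - 9) and w > -9)) and ((not (3*d != 8)) -> w > -9))) and ((not (2*y != -1)) -> ((2*d < 4 or y = w - 1) and (3*d != 8 -> ((3*w <= 3*s - 2 -> w >= 2*d + y - 9) and w > -9)) and ((not (3*d != 8)) -> w > -9))).
Check whether (3*d != 8 -> ((3*w <= 3*s - 2 -> w >= 2*d - 11) and w > -9)) and ((not (3*d != 8)) -> w > -9) and y = -2 implies it.
Every state satisfying the precondition satisfies the weakest precondition: the implication holds.
Answer: valid


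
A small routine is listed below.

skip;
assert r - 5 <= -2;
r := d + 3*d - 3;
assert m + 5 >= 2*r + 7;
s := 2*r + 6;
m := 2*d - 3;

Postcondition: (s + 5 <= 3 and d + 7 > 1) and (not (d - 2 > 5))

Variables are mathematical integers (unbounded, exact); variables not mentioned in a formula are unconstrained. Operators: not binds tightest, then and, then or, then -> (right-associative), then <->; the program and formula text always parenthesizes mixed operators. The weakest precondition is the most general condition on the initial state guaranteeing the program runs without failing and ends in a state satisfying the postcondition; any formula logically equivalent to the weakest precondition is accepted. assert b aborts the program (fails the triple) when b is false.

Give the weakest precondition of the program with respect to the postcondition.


Working backward. After the program, the postcondition (s + 5 <= 3 and d + 7 > 1) and (not (d - 2 > 5)) must hold; in canonical form it is s <= -2 and d > -6 and (not (d > 7)).
Before m := 2*d - 3: s <= -2 and d > -6 and (not (d > 7))
Before s := 2*r + 6: 2*r <= -8 and d > -6 and (not (d > 7))
Before assert m + 5 >= 2*r + 7: m >= 2*r + 2 and 2*r <= -8 and d > -6 and (not (d > 7))
Before r := d + 3*d - 3: m >= 8*d - 4 and 8*d <= -2 and d > -6 and (not (d > 7))
Before assert r - 5 <= -2: r <= 3 and m >= 8*d - 4 and 8*d <= -2 and d > -6 and (not (d > 7))
Before skip: r <= 3 and m >= 8*d - 4 and 8*d <= -2 and d > -6 and (not (d > 7))
Answer: WP = r <= 3 and m >= 8*d - 4 and 8*d <= -2 and d > -6 and (not (d > 7))


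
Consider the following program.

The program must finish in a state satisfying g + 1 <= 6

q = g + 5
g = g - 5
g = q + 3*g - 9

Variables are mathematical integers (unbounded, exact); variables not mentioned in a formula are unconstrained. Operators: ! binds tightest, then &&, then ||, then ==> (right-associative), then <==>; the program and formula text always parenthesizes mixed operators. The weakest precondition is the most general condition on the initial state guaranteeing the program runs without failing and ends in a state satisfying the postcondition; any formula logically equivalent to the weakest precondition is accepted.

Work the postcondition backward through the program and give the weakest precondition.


Working backward. After the program, the postcondition g + 1 <= 6 must hold; in canonical form it is g <= 5.
Before g := q + 3*g - 9: 3*g + q <= 14
Before g := g - 5: 3*g + q <= 29
Before q := g + 5: 4*g <= 24
Answer: WP = 4*g <= 24


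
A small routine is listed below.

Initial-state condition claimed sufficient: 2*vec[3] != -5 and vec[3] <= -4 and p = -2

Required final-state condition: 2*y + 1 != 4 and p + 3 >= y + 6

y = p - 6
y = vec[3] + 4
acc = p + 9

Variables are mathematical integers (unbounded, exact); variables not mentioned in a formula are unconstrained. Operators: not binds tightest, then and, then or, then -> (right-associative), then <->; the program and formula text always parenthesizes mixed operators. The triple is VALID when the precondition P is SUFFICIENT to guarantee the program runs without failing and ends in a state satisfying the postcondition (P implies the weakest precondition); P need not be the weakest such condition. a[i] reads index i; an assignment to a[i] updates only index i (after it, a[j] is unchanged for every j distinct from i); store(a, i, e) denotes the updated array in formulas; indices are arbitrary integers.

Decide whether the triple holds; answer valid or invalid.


Working backward. After the program, the postcondition 2*y + 1 != 4 and p + 3 >= y + 6 must hold; in canonical form it is 2*y != 3 and p >= y + 3.
Before acc := p + 9: 2*y != 3 and p >= y + 3
Before y := vec[3] + 4: 2*vec[3] != -5 and p >= vec[3] + 7
Before y := p - 6: 2*vec[3] != -5 and p >= vec[3] + 7
The weakest precondition is 2*vec[3] != -5 and p >= vec[3] + 7.
Check whether 2*vec[3] != -5 and vec[3] <= -4 and p = -2 implies it.
Countermodel: at the initial state p = -2, vec = {[3] = -4, elsewhere -4}, the precondition holds but the weakest precondition fails.
Answer: invalid


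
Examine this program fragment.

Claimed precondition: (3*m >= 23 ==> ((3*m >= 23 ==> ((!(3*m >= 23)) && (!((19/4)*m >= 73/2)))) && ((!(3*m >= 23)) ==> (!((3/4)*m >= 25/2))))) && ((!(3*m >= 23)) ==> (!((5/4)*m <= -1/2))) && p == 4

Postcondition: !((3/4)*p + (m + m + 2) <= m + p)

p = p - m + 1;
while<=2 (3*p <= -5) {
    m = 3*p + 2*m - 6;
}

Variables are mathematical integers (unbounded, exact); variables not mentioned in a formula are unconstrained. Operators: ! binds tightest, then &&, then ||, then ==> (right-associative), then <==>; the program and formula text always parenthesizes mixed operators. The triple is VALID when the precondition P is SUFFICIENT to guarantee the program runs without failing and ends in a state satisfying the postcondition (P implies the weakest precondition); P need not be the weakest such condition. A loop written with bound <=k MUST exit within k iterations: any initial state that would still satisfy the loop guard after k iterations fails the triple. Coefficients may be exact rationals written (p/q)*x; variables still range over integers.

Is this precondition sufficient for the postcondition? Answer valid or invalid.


Working backward. After the program, the postcondition !((3/4)*p + (m + m + 2) <= m + p) must hold; in canonical form it is !(m <= (1/4)*p - 2).
Before the loop (bound <=2), unroll the exhaustion recursion (WP_0 = exit-now case; WP_j = one more guarded iteration, up to j = 2):
  WP_0: (!(3*p <= -5)) && (!(m <= (1/4)*p - 2))
  WP_1: (3*p <= -5 ==> ((!(3*p <= -5)) && (!(2*m + (11/4)*p <= 4)))) && ((!(3*p <= -5)) ==> (!(m <= (1/4)*p - 2)))
  WP_2: (3*p <= -5 ==> ((3*p <= -5 ==> ((!(3*p <= -5)) && (!(4*m + (35/4)*p <= 16)))) && ((!(3*p <= -5)) ==> (!(2*m + (11/4)*p <= 4))))) && ((!(3*p <= -5)) ==> (!(m <= (1/4)*p - 2)))
So before the loop: (3*p <= -5 ==> ((3*p <= -5 ==> ((!(3*p <= -5)) && (!(4*m + (35/4)*p <= 16)))) && ((!(3*p <= -5)) ==> (!(2*m + (11/4)*p <= 4))))) && ((!(3*p <= -5)) ==> (!(m <= (1/4)*p - 2)))
Before p := p - m + 1: (3*p <= 3*m - 8 ==> ((3*p <= 3*m - 8 ==> ((!(3*p <= 3*m - 8)) && (!((35/4)*p <= (19/4)*m + 29/4)))) && ((!(3*p <= 3*m - 8)) ==> (!((11/4)*p <= (3/4)*m + 5/4))))) && ((!(3*p <= 3*m - 8)) ==> (!((5/4)*m <= (1/4)*p - 7/4)))
The weakest precondition is (3*p <= 3*m - 8 ==> ((3*p <= 3*m - 8 ==> ((!(3*p <= 3*m - 8)) && (!((35/4)*p <= (19/4)*m + 29/4)))) && ((!(3*p <= 3*m - 8)) ==> (!((11/4)*p <= (3/4)*m + 5/4))))) && ((!(3*p <= 3*m - 8)) ==> (!((5/4)*m <= (1/4)*p - 7/4))).
Check whether (3*m >= 23 ==> ((3*m >= 23 ==> ((!(3*m >= 23)) && (!((19/4)*m >= 73/2)))) && ((!(3*m >= 23)) ==> (!((3/4)*m >= 25/2))))) && ((!(3*m >= 23)) ==> (!((5/4)*m <= -1/2))) && p == 4 implies it.
Countermodel: at the initial state m = 7, p = 4, the precondition holds but the weakest precondition fails.
Answer: invalid


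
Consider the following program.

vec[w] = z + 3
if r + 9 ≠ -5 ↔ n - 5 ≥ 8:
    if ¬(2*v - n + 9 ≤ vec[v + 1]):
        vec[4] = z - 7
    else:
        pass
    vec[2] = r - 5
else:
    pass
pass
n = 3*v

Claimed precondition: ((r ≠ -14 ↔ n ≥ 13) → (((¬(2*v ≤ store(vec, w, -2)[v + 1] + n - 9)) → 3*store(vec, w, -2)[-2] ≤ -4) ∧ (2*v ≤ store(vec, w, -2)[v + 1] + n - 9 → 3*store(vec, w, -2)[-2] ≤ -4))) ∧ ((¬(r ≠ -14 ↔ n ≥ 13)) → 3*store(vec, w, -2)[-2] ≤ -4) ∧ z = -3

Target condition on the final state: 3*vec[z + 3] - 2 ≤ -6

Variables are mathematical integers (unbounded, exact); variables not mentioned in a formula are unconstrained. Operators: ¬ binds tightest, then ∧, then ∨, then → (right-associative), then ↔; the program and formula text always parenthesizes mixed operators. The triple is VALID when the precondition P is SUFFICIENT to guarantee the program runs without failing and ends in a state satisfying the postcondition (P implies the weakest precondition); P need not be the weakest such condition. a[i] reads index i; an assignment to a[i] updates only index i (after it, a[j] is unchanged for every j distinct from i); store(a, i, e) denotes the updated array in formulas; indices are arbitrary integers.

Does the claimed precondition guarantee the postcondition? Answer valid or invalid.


Working backward. After the program, the postcondition 3*vec[z + 3] - 2 ≤ -6 must hold; in canonical form it is 3*vec[z + 3] ≤ -4.
Before n := 3*v: 3*vec[z + 3] ≤ -4
Before skip: 3*vec[z + 3] ≤ -4
Then branch requires ((¬(2*v ≤ vec[v + 1] + n - 9)) → 3*store(store(vec, 4, z - 7), 2, r - 5)[z + 3] ≤ -4) ∧ (2*v ≤ vec[v + 1] + n - 9 → 3*store(vec, 2, r - 5)[z + 3] ≤ -4); else branch requires 3*vec[z + 3] ≤ -4.
Before the if: ((r ≠ -14 ↔ n ≥ 13) → (((¬(2*v ≤ vec[v + 1] + n - 9)) → 3*store(store(vec, 4, z - 7), 2, r - 5)[z + 3] ≤ -4) ∧ (2*v ≤ vec[v + 1] + n - 9 → 3*store(vec, 2, r - 5)[z + 3] ≤ -4))) ∧ ((¬(r ≠ -14 ↔ n ≥ 13)) → 3*vec[z + 3] ≤ -4)
Before vec[w] := z + 3: ((r ≠ -14 ↔ n ≥ 13) → (((¬(2*v ≤ store(vec, w, z + 3)[v + 1] + n - 9)) → 3*store(store(store(vec, w, z + 3), 4, z - 7), 2, r - 5)[z + 3] ≤ -4) ∧ (2*v ≤ store(vec, w, z + 3)[v + 1] + n - 9 → 3*store(store(vec, w, z + 3), 2, r - 5)[z + 3] ≤ -4))) ∧ ((¬(r ≠ -14 ↔ n ≥ 13)) → 3*store(vec, w, z + 3)[z + 3] ≤ -4)
The weakest precondition is ((r ≠ -14 ↔ n ≥ 13) → (((¬(2*v ≤ store(vec, w, z + 3)[v + 1] + n - 9)) → 3*store(store(store(vec, w, z + 3), 4, z - 7), 2, r - 5)[z + 3] ≤ -4) ∧ (2*v ≤ store(vec, w, z + 3)[v + 1] + n - 9 → 3*store(store(vec, w, z + 3), 2, r - 5)[z + 3] ≤ -4))) ∧ ((¬(r ≠ -14 ↔ n ≥ 13)) → 3*store(vec, w, z + 3)[z + 3] ≤ -4).
Check whether ((r ≠ -14 ↔ n ≥ 13) → (((¬(2*v ≤ store(vec, w, -2)[v + 1] + n - 9)) → 3*store(vec, w, -2)[-2] ≤ -4) ∧ (2*v ≤ store(vec, w, -2)[v + 1] + n - 9 → 3*store(vec, w, -2)[-2] ≤ -4))) ∧ ((¬(r ≠ -14 ↔ n ≥ 13)) → 3*store(vec, w, -2)[-2] ≤ -4) ∧ z = -3 implies it.
Countermodel: at the initial state n = 0, r = -13, v = 0, vec = {[-2] = -7042, [0] = 15521, [1] = 9, [2] = 2, [3] = 2, [4] = 2, elsewhere 2}, w = 3, z = -3, the precondition holds but the weakest precondition fails.
Answer: invalid


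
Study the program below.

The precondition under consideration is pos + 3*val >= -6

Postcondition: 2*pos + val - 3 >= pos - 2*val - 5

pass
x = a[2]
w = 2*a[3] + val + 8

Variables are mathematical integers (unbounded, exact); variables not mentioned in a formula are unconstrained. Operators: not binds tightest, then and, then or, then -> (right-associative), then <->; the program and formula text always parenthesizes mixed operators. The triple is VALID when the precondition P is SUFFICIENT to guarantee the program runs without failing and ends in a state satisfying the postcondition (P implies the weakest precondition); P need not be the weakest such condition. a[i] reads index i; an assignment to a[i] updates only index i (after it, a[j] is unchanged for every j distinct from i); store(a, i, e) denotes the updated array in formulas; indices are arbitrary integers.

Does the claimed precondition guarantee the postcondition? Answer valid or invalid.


Working backward. After the program, the postcondition 2*pos + val - 3 >= pos - 2*val - 5 must hold; in canonical form it is pos + 3*val >= -2.
Before w := 2*a[3] + val + 8: pos + 3*val >= -2
Before x := a[2]: pos + 3*val >= -2
Before skip: pos + 3*val >= -2
The weakest precondition is pos + 3*val >= -2.
Check whether pos + 3*val >= -6 implies it.
Countermodel: at the initial state pos = -6, val = 0, the precondition holds but the weakest precondition fails.
Answer: invalid


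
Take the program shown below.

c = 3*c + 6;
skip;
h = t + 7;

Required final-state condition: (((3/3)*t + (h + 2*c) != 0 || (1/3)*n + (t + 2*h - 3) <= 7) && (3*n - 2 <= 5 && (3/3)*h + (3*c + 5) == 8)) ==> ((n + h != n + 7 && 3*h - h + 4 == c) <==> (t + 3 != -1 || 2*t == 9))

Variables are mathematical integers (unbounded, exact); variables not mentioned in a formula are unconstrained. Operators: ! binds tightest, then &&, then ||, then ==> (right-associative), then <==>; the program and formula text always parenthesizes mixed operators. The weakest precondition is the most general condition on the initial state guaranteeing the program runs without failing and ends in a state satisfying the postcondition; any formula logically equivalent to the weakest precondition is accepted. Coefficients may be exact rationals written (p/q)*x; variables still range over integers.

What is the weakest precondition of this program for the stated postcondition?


Working backward. After the program, the postcondition (((3/3)*t + (h + 2*c) != 0 || (1/3)*n + (t + 2*h - 3) <= 7) && (3*n - 2 <= 5 && (3/3)*h + (3*c + 5) == 8)) ==> ((n + h != n + 7 && 3*h - h + 4 == c) <==> (t + 3 != -1 || 2*t == 9)) must hold; in canonical form it is ((2*c + h + t != 0 || 2*h + (1/3)*n + t <= 10) && 3*n <= 7 && 3*c + h == 3) ==> ((h != 7 && 2*h == c - 4) <==> (t != -4 || 2*t == 9)).
Before h := t + 7: ((2*c + 2*t != -7 || (1/3)*n + 3*t <= -4) && 3*n <= 7 && 3*c + t == -4) ==> ((t != 0 && 2*t == c - 18) <==> (t != -4 || 2*t == 9))
Before skip: ((2*c + 2*t != -7 || (1/3)*n + 3*t <= -4) && 3*n <= 7 && 3*c + t == -4) ==> ((t != 0 && 2*t == c - 18) <==> (t != -4 || 2*t == 9))
Before c := 3*c + 6: ((6*c + 2*t != -19 || (1/3)*n + 3*t <= -4) && 3*n <= 7 && 9*c + t == -22) ==> ((t != 0 && 2*t == 3*c - 12) <==> (t != -4 || 2*t == 9))
Answer: WP = ((6*c + 2*t != -19 || (1/3)*n + 3*t <= -4) && 3*n <= 7 && 9*c + t == -22) ==> ((t != 0 && 2*t == 3*c - 12) <==> (t != -4 || 2*t == 9))
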